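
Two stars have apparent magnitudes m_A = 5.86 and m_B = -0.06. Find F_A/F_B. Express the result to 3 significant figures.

F_A/F_B ≈ 4.29×10^-3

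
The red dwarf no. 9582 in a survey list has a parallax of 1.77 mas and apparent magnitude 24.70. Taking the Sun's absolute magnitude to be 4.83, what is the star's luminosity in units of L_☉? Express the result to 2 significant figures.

d = 1/p = 1000/1.77 mas = 565.0 pc
M = m − 5 log₁₀ d + 5 = 24.70 − 5·2.7520 + 5 = 15.940
M − M_☉ = 15.940 − 4.83 = 11.110
L/L_☉ = 10^(−0.4 × 11.110) = 3.598×10^-5

L/L_☉ ≈ 3.6×10^-5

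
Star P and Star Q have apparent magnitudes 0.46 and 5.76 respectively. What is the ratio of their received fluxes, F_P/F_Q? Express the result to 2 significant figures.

Δm = 0.46 − (5.76) = -5.30
Flux ratio = 10^(−0.4 Δm) = 10^(−0.4 × -5.30) = 10^2.120 = 131.8

F_P/F_Q ≈ 130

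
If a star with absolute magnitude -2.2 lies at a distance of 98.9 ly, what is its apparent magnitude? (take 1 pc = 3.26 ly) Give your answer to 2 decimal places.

m ≈ 0.21

d = 98.9 ly / 3.26 = 30.34 pc
m = M + 5 log₁₀ d − 5 = -2.2 + 5·1.4820 − 5 = 0.210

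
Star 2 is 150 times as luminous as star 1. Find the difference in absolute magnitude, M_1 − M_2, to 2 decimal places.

Pogson: ΔM = −2.5 log₁₀(ratio) = −2.5 log₁₀(150) = −2.5 × 2.1761 = -5.440
Star 2 is brighter so has the smaller magnitude: M_1 − M_2 is positive.

M_1 − M_2 ≈ 5.44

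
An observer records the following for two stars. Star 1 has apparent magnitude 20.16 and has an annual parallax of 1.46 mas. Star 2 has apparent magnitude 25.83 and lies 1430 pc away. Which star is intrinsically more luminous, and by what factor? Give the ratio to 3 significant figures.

Star 1: p = 1.46 mas = 1.46×10^-3″ → d = 1/p = 684.9 pc
Star 1: M = m − 5 log₁₀ d + 5 = 20.16 − 5·2.8356 + 5 = 10.982
Star 2: M = m − 5 log₁₀ d + 5 = 25.83 − 5·3.1553 + 5 = 15.053
ΔM = M_1 − M_2 = 10.982 − (15.053) = -4.072; smaller M is more luminous → Star 1.
L ratio = 10^(0.4 |ΔM|) = 10^1.629 = 42.52

Star 1 is more luminous, by a factor of 42.5.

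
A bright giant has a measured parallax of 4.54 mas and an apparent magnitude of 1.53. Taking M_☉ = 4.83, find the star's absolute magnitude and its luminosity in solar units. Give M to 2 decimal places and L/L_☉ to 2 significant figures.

M ≈ -5.18; L/L_☉ ≈ 10000

d = 1/p = 1000/4.54 mas = 220.3 pc
M = m − 5 log₁₀ d + 5 = 1.53 − 5·2.3429 + 5 = -5.185
M − M_☉ = -5.185 − 4.83 = -10.015
L/L_☉ = 10^(−0.4 × -10.015) = 10140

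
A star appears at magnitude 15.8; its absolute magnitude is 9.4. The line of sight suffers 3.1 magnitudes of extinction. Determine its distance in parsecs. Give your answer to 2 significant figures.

m − M = 5 log₁₀(d/10 pc) + A  ⇒  15.8 − (9.4) − 3.1 = 5 log₁₀(d/10)
3.300 = 5 log₁₀(d/10)
log₁₀ d = (m − M − A)/5 + 1 = 1.6600
d = 10^1.6600 = 45.71 pc

d ≈ 46 pc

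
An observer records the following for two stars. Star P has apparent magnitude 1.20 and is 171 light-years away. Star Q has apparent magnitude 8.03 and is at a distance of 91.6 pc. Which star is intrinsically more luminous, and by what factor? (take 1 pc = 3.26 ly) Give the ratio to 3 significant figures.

Star P is more luminous, by a factor of 177.

Star P: d = 171 ly / 3.26 = 52.45 pc
Star P: M = m − 5 log₁₀ d + 5 = 1.20 − 5·1.7198 + 5 = -2.399
Star Q: M = m − 5 log₁₀ d + 5 = 8.03 − 5·1.9619 + 5 = 3.221
ΔM = M_P − M_Q = -2.399 − (3.221) = -5.619; smaller M is more luminous → Star P.
L ratio = 10^(0.4 |ΔM|) = 10^2.248 = 176.9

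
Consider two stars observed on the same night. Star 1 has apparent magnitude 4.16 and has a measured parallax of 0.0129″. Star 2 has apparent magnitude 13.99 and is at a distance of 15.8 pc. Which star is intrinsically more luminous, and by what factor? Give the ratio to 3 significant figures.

Star 1: d = 1/p = 1/0.0129″ = 77.52 pc
Star 1: M = m − 5 log₁₀ d + 5 = 4.16 − 5·1.8894 + 5 = -0.287
Star 2: M = m − 5 log₁₀ d + 5 = 13.99 − 5·1.1987 + 5 = 12.997
ΔM = M_1 − M_2 = -0.287 − (12.997) = -13.284; smaller M is more luminous → Star 1.
L ratio = 10^(0.4 |ΔM|) = 10^5.314 = 205800

Star 1 is more luminous, by a factor of 206000.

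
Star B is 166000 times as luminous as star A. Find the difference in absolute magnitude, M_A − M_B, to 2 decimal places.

Pogson: ΔM = −2.5 log₁₀(ratio) = −2.5 log₁₀(166000) = −2.5 × 5.2201 = -13.050
Star B is brighter so has the smaller magnitude: M_A − M_B is positive.

M_A − M_B ≈ 13.05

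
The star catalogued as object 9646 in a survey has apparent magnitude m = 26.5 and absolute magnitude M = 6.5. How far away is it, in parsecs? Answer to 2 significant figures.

d ≈ 100000 pc

Distance modulus: m − M = 26.5 − (6.5) = 20.000
m − M = 5 log₁₀ d − 5
log₁₀ d = (m − M)/5 + 1 = 5.0000
d = 10^5.0000 = 100000 pc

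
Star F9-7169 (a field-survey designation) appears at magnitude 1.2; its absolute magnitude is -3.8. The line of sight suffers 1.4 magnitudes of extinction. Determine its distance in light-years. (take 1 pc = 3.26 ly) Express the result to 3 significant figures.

d ≈ 171 ly

m − M = 5 log₁₀(d/10 pc) + A  ⇒  1.2 − (-3.8) − 1.4 = 5 log₁₀(d/10)
3.600 = 5 log₁₀(d/10)
log₁₀ d = (m − M − A)/5 + 1 = 1.7200
d = 10^1.7200 = 52.48 pc
= 171.1 ly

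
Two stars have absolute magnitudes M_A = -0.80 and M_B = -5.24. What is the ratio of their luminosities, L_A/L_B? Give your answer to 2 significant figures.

ΔM = M_A − M_B = 4.44
L_A/L_B = 10^(−0.4 ΔM) = 10^-1.776 = 0.01675

L_A/L_B ≈ 0.017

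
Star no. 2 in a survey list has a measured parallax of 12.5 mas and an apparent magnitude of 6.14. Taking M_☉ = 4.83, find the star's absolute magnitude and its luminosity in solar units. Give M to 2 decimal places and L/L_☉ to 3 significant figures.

M ≈ 1.62; L/L_☉ ≈ 19.2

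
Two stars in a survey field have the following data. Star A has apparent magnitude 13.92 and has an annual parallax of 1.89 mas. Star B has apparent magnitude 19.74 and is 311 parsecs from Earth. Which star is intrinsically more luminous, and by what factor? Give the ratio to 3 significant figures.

Star A: p = 1.89 mas = 1.89×10^-3″ → d = 1/p = 529.1 pc
Star A: M = m − 5 log₁₀ d + 5 = 13.92 − 5·2.7235 + 5 = 5.302
Star B: M = m − 5 log₁₀ d + 5 = 19.74 − 5·2.4928 + 5 = 12.276
ΔM = M_A − M_B = 5.302 − (12.276) = -6.974; smaller M is more luminous → Star A.
L ratio = 10^(0.4 |ΔM|) = 10^2.790 = 616.0

Star A is more luminous, by a factor of 616.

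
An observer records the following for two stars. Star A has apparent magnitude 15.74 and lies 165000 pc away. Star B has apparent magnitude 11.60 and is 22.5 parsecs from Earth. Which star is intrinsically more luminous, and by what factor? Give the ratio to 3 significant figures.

Star A: M = m − 5 log₁₀ d + 5 = 15.74 − 5·5.2175 + 5 = -5.347
Star B: M = m − 5 log₁₀ d + 5 = 11.60 − 5·1.3522 + 5 = 9.839
ΔM = M_A − M_B = -5.347 − (9.839) = -15.187; smaller M is more luminous → Star A.
L ratio = 10^(0.4 |ΔM|) = 10^6.075 = 1.187×10^6

Star A is more luminous, by a factor of 1.19×10^6.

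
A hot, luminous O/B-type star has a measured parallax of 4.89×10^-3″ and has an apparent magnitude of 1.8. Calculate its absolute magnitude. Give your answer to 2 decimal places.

d = 1/p = 1/4.89×10^-3″ = 204.5 pc
5 log₁₀(d/10 pc) = 5 log₁₀(204.5) − 5 = 6.553
M = m − 5 log₁₀(d/10) = 1.8 − 6.553 = -4.753

M ≈ -4.75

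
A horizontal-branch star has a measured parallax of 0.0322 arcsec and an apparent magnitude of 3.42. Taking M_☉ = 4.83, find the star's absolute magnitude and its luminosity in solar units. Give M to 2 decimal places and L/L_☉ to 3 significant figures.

M ≈ 0.96; L/L_☉ ≈ 35.3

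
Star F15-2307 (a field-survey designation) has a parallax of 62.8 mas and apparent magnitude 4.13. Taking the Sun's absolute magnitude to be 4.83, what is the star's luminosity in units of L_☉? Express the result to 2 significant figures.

L/L_☉ ≈ 4.8

d = 1/p = 1000/62.8 mas = 15.92 pc
M = m − 5 log₁₀ d + 5 = 4.13 − 5·1.2020 + 5 = 3.120
M − M_☉ = 3.120 − 4.83 = -1.710
L/L_☉ = 10^(−0.4 × -1.710) = 4.831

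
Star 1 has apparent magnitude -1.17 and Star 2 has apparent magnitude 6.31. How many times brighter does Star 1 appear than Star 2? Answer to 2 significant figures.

980

Δm = -1.17 − (6.31) = -7.48
Flux ratio = 10^(−0.4 Δm) = 10^(−0.4 × -7.48) = 10^2.992 = 981.7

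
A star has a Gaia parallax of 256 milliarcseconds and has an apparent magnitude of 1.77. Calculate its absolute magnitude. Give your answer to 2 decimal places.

M ≈ 3.81

p = 256 mas = 0.256″ → d = 1/p = 3.906 pc
5 log₁₀(d/10 pc) = 5 log₁₀(3.906) − 5 = -2.041
M = m − 5 log₁₀(d/10) = 1.77 + 2.041 = 3.811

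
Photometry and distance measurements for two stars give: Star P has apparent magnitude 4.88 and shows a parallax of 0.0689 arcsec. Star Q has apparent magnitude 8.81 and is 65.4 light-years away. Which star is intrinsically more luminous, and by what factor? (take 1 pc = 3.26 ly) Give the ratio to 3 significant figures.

Star P is more luminous, by a factor of 19.5.

Star P: d = 1/p = 1/0.0689″ = 14.51 pc
Star P: M = m − 5 log₁₀ d + 5 = 4.88 − 5·1.1618 + 5 = 4.071
Star Q: d = 65.4 ly / 3.26 = 20.06 pc
Star Q: M = m − 5 log₁₀ d + 5 = 8.81 − 5·1.3024 + 5 = 7.298
ΔM = M_P − M_Q = 4.071 − (7.298) = -3.227; smaller M is more luminous → Star P.
L ratio = 10^(0.4 |ΔM|) = 10^1.291 = 19.54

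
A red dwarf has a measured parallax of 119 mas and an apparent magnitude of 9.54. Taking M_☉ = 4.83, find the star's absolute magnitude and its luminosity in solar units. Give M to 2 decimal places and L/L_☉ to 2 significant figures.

M ≈ 9.92; L/L_☉ ≈ 9.2×10^-3

d = 1/p = 1000/119 mas = 8.403 pc
M = m − 5 log₁₀ d + 5 = 9.54 − 5·0.9245 + 5 = 9.918
M − M_☉ = 9.918 − 4.83 = 5.088
L/L_☉ = 10^(−0.4 × 5.088) = 9.224×10^-3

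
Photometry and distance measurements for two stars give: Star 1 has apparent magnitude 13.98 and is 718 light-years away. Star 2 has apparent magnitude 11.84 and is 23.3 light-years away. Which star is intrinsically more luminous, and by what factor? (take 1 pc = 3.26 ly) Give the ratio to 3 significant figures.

Star 1: d = 718 ly / 3.26 = 220.2 pc
Star 1: M = m − 5 log₁₀ d + 5 = 13.98 − 5·2.3429 + 5 = 7.265
Star 2: d = 23.3 ly / 3.26 = 7.147 pc
Star 2: M = m − 5 log₁₀ d + 5 = 11.84 − 5·0.8541 + 5 = 12.569
ΔM = M_1 − M_2 = 7.265 − (12.569) = -5.304; smaller M is more luminous → Star 1.
L ratio = 10^(0.4 |ΔM|) = 10^2.122 = 132.3

Star 1 is more luminous, by a factor of 132.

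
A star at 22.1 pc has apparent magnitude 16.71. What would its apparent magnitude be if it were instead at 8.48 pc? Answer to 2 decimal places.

m ≈ 14.63

Flux ∝ 1/d², so Δm = 5 log₁₀(d₂/d₁) = 5 log₁₀(8.48/22.1) = -2.080
m₂ = m₁ + Δm = 16.71 + (-2.080) = 14.630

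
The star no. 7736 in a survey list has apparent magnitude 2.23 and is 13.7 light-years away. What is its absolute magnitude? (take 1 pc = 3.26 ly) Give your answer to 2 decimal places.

M ≈ 4.11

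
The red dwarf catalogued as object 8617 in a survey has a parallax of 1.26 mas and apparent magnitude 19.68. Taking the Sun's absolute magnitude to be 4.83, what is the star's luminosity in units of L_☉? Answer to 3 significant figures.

d = 1/p = 1000/1.26 mas = 793.7 pc
M = m − 5 log₁₀ d + 5 = 19.68 − 5·2.8996 + 5 = 10.182
M − M_☉ = 10.182 − 4.83 = 5.352
L/L_☉ = 10^(−0.4 × 5.352) = 7.232×10^-3

L/L_☉ ≈ 7.23×10^-3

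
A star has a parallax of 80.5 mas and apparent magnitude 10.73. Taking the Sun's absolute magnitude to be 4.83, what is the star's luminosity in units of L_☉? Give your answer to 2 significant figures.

L/L_☉ ≈ 6.7×10^-3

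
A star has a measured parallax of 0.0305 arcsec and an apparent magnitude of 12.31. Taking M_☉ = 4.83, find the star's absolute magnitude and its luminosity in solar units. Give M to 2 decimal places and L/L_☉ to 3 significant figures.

M ≈ 9.73; L/L_☉ ≈ 0.0109

d = 1/p = 1/0.0305″ = 32.79 pc
M = m − 5 log₁₀ d + 5 = 12.31 − 5·1.5157 + 5 = 9.731
M − M_☉ = 9.731 − 4.83 = 4.901
L/L_☉ = 10^(−0.4 × 4.901) = 0.01095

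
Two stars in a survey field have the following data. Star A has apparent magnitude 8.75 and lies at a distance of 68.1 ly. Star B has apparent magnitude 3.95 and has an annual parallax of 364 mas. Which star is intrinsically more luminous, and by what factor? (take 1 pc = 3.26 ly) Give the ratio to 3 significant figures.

Star B is more luminous, by a factor of 1.44.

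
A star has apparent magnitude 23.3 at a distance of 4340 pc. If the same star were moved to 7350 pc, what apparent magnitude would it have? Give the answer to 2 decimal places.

m ≈ 24.44

Flux ∝ 1/d², so Δm = 5 log₁₀(d₂/d₁) = 5 log₁₀(7350/4340) = 1.144
m₂ = m₁ + Δm = 23.3 + (1.144) = 24.444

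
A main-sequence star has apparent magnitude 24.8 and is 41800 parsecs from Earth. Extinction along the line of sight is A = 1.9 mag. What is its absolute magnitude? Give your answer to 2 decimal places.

M ≈ 4.79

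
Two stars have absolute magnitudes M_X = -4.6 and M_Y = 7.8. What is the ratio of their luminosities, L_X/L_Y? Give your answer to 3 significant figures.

L_X/L_Y ≈ 91200

ΔM = M_X − M_Y = -12.4
L_X/L_Y = 10^(−0.4 ΔM) = 10^4.960 = 91200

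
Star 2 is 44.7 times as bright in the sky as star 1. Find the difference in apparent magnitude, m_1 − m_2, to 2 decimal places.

m_1 − m_2 ≈ 4.13

Pogson: Δm = −2.5 log₁₀(ratio) = −2.5 log₁₀(44.7) = −2.5 × 1.6503 = -4.126
Star 2 is brighter so has the smaller magnitude: m_1 − m_2 is positive.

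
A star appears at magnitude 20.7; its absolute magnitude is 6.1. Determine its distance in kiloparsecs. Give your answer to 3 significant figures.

d ≈ 8.32 kpc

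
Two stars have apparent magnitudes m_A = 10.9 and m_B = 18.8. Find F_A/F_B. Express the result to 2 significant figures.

Magnitude difference = -7.9
Flux ratio = 10^(−0.4 Δm) = 10^(−0.4 × -7.9) = 10^3.160 = 1445

F_A/F_B ≈ 1400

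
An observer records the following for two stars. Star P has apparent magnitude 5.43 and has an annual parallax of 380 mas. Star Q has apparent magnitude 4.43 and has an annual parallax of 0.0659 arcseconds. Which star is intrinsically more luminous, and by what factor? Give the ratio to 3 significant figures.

Star Q is more luminous, by a factor of 83.5.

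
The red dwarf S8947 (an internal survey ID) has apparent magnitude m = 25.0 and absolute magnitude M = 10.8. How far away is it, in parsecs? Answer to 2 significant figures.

d ≈ 6900 pc

μ = m − M = 14.200
m − M = 5 log₁₀ d − 5
log₁₀ d = (m − M)/5 + 1 = 3.8400
d = 10^3.8400 = 6918 pc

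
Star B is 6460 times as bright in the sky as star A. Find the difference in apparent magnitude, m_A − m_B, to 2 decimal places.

m_A − m_B ≈ 9.53

Pogson: Δm = −2.5 log₁₀(ratio) = −2.5 log₁₀(6460) = −2.5 × 3.8102 = -9.526
Star B is brighter so has the smaller magnitude: m_A − m_B is positive.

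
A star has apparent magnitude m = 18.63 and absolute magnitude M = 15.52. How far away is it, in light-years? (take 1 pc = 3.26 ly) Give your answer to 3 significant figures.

μ = m − M = 3.110
m − M = 5 log₁₀ d − 5
log₁₀ d = (m − M)/5 + 1 = 1.6220
d = 10^1.6220 = 41.88 pc
= 136.5 ly

d ≈ 137 ly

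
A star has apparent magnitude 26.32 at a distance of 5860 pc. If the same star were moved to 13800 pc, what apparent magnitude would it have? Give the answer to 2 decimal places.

m ≈ 28.18

Flux ∝ 1/d², so Δm = 5 log₁₀(d₂/d₁) = 5 log₁₀(13800/5860) = 1.860
m₂ = m₁ + Δm = 26.32 + (1.860) = 28.180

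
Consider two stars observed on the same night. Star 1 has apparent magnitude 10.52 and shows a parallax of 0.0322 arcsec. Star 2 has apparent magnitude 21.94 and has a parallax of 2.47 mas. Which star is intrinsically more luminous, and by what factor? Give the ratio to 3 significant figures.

Star 1 is more luminous, by a factor of 218.

Star 1: d = 1/p = 1/0.0322″ = 31.06 pc
Star 1: M = m − 5 log₁₀ d + 5 = 10.52 − 5·1.4921 + 5 = 8.059
Star 2: p = 2.47 mas = 2.47×10^-3″ → d = 1/p = 404.9 pc
Star 2: M = m − 5 log₁₀ d + 5 = 21.94 − 5·2.6073 + 5 = 13.903
ΔM = M_1 − M_2 = 8.059 − (13.903) = -5.844; smaller M is more luminous → Star 1.
L ratio = 10^(0.4 |ΔM|) = 10^2.338 = 217.6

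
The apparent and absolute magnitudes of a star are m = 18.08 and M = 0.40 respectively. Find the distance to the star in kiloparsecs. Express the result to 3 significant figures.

d ≈ 34.4 kpc

Distance modulus: m − M = 18.08 − (0.40) = 17.680
m − M = 5 log₁₀ d − 5
log₁₀ d = (m − M)/5 + 1 = 4.5360
d = 10^4.5360 = 34360 pc
= 34.36 kpc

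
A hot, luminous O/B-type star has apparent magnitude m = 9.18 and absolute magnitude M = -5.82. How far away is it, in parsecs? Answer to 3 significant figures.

Distance modulus: m − M = 9.18 − (-5.82) = 15.000
m − M = 5 log₁₀ d − 5
log₁₀ d = (m − M)/5 + 1 = 4.0000
d = 10^4.0000 = 10000 pc

d ≈ 10000 pc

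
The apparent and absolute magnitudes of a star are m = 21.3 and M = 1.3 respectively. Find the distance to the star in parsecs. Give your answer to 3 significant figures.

d ≈ 100000 pc

Distance modulus: m − M = 21.3 − (1.3) = 20.000
m − M = 5 log₁₀ d − 5
log₁₀ d = (m − M)/5 + 1 = 5.0000
d = 10^5.0000 = 100000 pc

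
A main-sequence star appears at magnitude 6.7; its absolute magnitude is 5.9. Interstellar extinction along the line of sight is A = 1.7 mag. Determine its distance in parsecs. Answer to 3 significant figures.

d ≈ 6.61 pc

m − M = 5 log₁₀(d/10 pc) + A  ⇒  6.7 − (5.9) − 1.7 = 5 log₁₀(d/10)
-0.900 = 5 log₁₀(d/10)
log₁₀ d = (m − M − A)/5 + 1 = 0.8200
d = 10^0.8200 = 6.607 pc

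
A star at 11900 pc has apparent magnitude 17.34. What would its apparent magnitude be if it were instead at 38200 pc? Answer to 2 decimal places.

Flux ∝ 1/d², so Δm = 5 log₁₀(d₂/d₁) = 5 log₁₀(38200/11900) = 2.533
m₂ = m₁ + Δm = 17.34 + (2.533) = 19.873

m ≈ 19.87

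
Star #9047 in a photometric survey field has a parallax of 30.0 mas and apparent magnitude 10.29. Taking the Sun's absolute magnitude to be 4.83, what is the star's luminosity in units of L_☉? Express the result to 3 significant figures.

d = 1/p = 1000/30.0 mas = 33.33 pc
M = m − 5 log₁₀ d + 5 = 10.29 − 5·1.5229 + 5 = 7.676
M − M_☉ = 7.676 − 4.83 = 2.846
L/L_☉ = 10^(−0.4 × 2.846) = 0.07274

L/L_☉ ≈ 0.0727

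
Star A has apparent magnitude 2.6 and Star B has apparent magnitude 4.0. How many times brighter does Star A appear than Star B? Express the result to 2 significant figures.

3.6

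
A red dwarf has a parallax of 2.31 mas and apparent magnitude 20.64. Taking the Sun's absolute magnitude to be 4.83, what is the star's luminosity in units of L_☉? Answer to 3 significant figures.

L/L_☉ ≈ 8.89×10^-4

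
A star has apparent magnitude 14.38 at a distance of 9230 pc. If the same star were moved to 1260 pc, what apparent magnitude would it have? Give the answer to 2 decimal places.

m ≈ 10.06

Flux ∝ 1/d², so Δm = 5 log₁₀(d₂/d₁) = 5 log₁₀(1260/9230) = -4.324
m₂ = m₁ + Δm = 14.38 + (-4.324) = 10.056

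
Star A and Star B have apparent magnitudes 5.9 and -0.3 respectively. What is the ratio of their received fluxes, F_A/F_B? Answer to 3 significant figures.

Δm = 5.9 − (-0.3) = 6.2
Flux ratio = 10^(−0.4 Δm) = 10^(−0.4 × 6.2) = 10^-2.480 = 3.311×10^-3

F_A/F_B ≈ 3.31×10^-3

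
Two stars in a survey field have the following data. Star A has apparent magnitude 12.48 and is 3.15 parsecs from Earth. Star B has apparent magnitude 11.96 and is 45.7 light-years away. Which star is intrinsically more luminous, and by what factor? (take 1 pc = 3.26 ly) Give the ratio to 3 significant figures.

Star A: M = m − 5 log₁₀ d + 5 = 12.48 − 5·0.4983 + 5 = 14.988
Star B: d = 45.7 ly / 3.26 = 14.02 pc
Star B: M = m − 5 log₁₀ d + 5 = 11.96 − 5·1.1467 + 5 = 11.227
ΔM = M_A − M_B = 14.988 − (11.227) = 3.762; smaller M is more luminous → Star B.
L ratio = 10^(0.4 |ΔM|) = 10^1.505 = 31.97

Star B is more luminous, by a factor of 32.0.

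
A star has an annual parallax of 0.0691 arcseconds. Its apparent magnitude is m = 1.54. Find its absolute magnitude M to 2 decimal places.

d = 1/p = 1/0.0691″ = 14.47 pc
5 log₁₀(d/10 pc) = 5 log₁₀(14.47) − 5 = 0.803
M = m − 5 log₁₀(d/10) = 1.54 − 0.803 = 0.737

M ≈ 0.74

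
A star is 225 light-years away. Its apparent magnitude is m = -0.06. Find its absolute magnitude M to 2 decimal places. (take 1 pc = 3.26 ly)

M ≈ -4.25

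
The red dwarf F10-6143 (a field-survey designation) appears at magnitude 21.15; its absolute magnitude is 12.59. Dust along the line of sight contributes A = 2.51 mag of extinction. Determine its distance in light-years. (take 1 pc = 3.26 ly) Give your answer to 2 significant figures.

d ≈ 530 ly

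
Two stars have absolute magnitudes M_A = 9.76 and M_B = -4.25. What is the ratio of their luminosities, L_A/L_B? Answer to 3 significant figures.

ΔM = M_A − M_B = 14.01
L_A/L_B = 10^(−0.4 ΔM) = 10^-5.604 = 2.489×10^-6

L_A/L_B ≈ 2.49×10^-6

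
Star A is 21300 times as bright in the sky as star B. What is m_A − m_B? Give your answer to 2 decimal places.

Pogson: Δm = −2.5 log₁₀(ratio) = −2.5 log₁₀(21300) = −2.5 × 4.3284 = -10.821
Star A is brighter, so it has the smaller magnitude: the difference is negative.

m_A − m_B ≈ -10.82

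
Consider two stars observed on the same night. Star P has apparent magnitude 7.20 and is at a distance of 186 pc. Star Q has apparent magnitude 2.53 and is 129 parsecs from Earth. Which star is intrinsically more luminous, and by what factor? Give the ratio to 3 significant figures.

Star Q is more luminous, by a factor of 35.5.

Star P: M = m − 5 log₁₀ d + 5 = 7.20 − 5·2.2695 + 5 = 0.852
Star Q: M = m − 5 log₁₀ d + 5 = 2.53 − 5·2.1106 + 5 = -3.023
ΔM = M_P − M_Q = 0.852 − (-3.023) = 3.875; smaller M is more luminous → Star Q.
L ratio = 10^(0.4 |ΔM|) = 10^1.550 = 35.49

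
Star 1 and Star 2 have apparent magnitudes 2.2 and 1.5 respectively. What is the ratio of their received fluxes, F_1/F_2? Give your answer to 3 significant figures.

F_1/F_2 ≈ 0.525

Magnitude difference = 0.7
Flux ratio = 10^(−0.4 Δm) = 10^(−0.4 × 0.7) = 10^-0.280 = 0.5248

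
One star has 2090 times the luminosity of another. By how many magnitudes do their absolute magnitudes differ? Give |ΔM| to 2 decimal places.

|ΔM| ≈ 8.30

Pogson: ΔM = −2.5 log₁₀(ratio) = −2.5 log₁₀(2090) = −2.5 × 3.3201 = -8.300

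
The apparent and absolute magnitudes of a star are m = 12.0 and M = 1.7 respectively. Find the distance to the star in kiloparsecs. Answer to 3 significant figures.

μ = m − M = 10.300
m − M = 5 log₁₀ d − 5
log₁₀ d = (m − M)/5 + 1 = 3.0600
d = 10^3.0600 = 1148 pc
= 1.148 kpc

d ≈ 1.15 kpc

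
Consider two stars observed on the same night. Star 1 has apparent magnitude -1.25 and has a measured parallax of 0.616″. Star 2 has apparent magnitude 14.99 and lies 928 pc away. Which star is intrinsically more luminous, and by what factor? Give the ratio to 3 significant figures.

Star 1 is more luminous, by a factor of 9.59.

Star 1: d = 1/p = 1/0.616″ = 1.623 pc
Star 1: M = m − 5 log₁₀ d + 5 = -1.25 − 5·0.2104 + 5 = 2.698
Star 2: M = m − 5 log₁₀ d + 5 = 14.99 − 5·2.9675 + 5 = 5.152
ΔM = M_1 − M_2 = 2.698 − (5.152) = -2.454; smaller M is more luminous → Star 1.
L ratio = 10^(0.4 |ΔM|) = 10^0.982 = 9.588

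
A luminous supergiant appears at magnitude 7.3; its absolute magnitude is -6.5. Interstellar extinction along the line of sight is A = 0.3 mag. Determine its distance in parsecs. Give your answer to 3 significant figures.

d ≈ 5010 pc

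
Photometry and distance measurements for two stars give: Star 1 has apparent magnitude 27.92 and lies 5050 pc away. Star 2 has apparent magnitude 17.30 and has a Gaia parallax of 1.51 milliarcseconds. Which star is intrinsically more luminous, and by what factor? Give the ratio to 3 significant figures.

Star 1: M = m − 5 log₁₀ d + 5 = 27.92 − 5·3.7033 + 5 = 14.404
Star 2: p = 1.51 mas = 1.51×10^-3″ → d = 1/p = 662.3 pc
Star 2: M = m − 5 log₁₀ d + 5 = 17.30 − 5·2.8210 + 5 = 8.195
ΔM = M_1 − M_2 = 14.404 − (8.195) = 6.209; smaller M is more luminous → Star 2.
L ratio = 10^(0.4 |ΔM|) = 10^2.483 = 304.4

Star 2 is more luminous, by a factor of 304.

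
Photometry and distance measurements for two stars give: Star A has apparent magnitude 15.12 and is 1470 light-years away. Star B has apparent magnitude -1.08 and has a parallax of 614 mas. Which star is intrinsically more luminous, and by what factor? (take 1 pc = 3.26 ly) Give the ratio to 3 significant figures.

Star A: d = 1470 ly / 3.26 = 450.9 pc
Star A: M = m − 5 log₁₀ d + 5 = 15.12 − 5·2.6541 + 5 = 6.850
Star B: p = 614 mas = 0.614″ → d = 1/p = 1.629 pc
Star B: M = m − 5 log₁₀ d + 5 = -1.08 − 5·0.2118 + 5 = 2.861
ΔM = M_A − M_B = 6.850 − (2.861) = 3.989; smaller M is more luminous → Star B.
L ratio = 10^(0.4 |ΔM|) = 10^1.595 = 39.40

Star B is more luminous, by a factor of 39.4.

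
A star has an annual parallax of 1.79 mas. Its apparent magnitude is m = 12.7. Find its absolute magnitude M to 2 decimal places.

M ≈ 3.96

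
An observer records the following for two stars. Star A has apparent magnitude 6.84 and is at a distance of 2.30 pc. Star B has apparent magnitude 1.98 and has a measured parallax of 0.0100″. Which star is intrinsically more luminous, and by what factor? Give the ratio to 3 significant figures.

Star B is more luminous, by a factor of 166000.

Star A: M = m − 5 log₁₀ d + 5 = 6.84 − 5·0.3617 + 5 = 10.031
Star B: d = 1/p = 1/0.0100″ = 100.0 pc
Star B: M = m − 5 log₁₀ d + 5 = 1.98 − 5·2.0000 + 5 = -3.020
ΔM = M_A − M_B = 10.031 − (-3.020) = 13.051; smaller M is more luminous → Star B.
L ratio = 10^(0.4 |ΔM|) = 10^5.221 = 166200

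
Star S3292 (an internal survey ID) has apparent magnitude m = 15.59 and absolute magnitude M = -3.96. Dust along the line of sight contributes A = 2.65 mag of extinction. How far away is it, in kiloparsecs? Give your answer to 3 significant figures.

d ≈ 24.0 kpc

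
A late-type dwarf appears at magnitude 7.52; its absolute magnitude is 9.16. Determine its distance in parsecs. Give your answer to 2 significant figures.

Distance modulus: m − M = 7.52 − (9.16) = -1.640
m − M = 5 log₁₀ d − 5
log₁₀ d = (m − M)/5 + 1 = 0.6720
d = 10^0.6720 = 4.699 pc

d ≈ 4.7 pc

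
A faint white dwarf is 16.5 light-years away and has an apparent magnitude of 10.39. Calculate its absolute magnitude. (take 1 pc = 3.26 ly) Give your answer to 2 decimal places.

d = 16.5 ly / 3.26 = 5.061 pc
5 log₁₀(d/10 pc) = 5 log₁₀(5.061) − 5 = -1.479
M = m − 5 log₁₀(d/10) = 10.39 + 1.479 = 11.869

M ≈ 11.87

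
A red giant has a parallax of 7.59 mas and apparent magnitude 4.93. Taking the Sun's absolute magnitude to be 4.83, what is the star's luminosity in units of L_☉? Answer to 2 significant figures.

L/L_☉ ≈ 160

d = 1/p = 1000/7.59 mas = 131.8 pc
M = m − 5 log₁₀ d + 5 = 4.93 − 5·2.1198 + 5 = -0.669
M − M_☉ = -0.669 − 4.83 = -5.499
L/L_☉ = 10^(−0.4 × -5.499) = 158.3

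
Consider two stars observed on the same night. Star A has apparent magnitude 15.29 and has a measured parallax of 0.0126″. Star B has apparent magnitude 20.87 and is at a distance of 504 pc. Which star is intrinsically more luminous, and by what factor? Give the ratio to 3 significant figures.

Star A: d = 1/p = 1/0.0126″ = 79.37 pc
Star A: M = m − 5 log₁₀ d + 5 = 15.29 − 5·1.8996 + 5 = 10.792
Star B: M = m − 5 log₁₀ d + 5 = 20.87 − 5·2.7024 + 5 = 12.358
ΔM = M_A − M_B = 10.792 − (12.358) = -1.566; smaller M is more luminous → Star A.
L ratio = 10^(0.4 |ΔM|) = 10^0.626 = 4.231

Star A is more luminous, by a factor of 4.23.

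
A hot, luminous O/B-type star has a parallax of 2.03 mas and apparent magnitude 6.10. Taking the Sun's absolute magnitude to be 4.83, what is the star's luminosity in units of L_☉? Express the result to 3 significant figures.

d = 1/p = 1000/2.03 mas = 492.6 pc
M = m − 5 log₁₀ d + 5 = 6.10 − 5·2.6925 + 5 = -2.363
M − M_☉ = -2.363 − 4.83 = -7.193
L/L_☉ = 10^(−0.4 × -7.193) = 753.4

L/L_☉ ≈ 753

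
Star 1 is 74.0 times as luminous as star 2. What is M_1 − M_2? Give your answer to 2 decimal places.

M_1 − M_2 ≈ -4.67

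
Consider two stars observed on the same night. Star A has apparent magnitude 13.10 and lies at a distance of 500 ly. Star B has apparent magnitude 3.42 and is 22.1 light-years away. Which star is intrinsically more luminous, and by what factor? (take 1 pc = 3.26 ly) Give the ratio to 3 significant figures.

Star B is more luminous, by a factor of 14.5.

Star A: d = 500 ly / 3.26 = 153.4 pc
Star A: M = m − 5 log₁₀ d + 5 = 13.10 − 5·2.1858 + 5 = 7.171
Star B: d = 22.1 ly / 3.26 = 6.779 pc
Star B: M = m − 5 log₁₀ d + 5 = 3.42 − 5·0.8312 + 5 = 4.264
ΔM = M_A − M_B = 7.171 − (4.264) = 2.907; smaller M is more luminous → Star B.
L ratio = 10^(0.4 |ΔM|) = 10^1.163 = 14.55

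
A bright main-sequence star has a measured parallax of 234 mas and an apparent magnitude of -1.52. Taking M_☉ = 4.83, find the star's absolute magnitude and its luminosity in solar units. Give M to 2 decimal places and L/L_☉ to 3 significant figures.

d = 1/p = 1000/234 mas = 4.274 pc
M = m − 5 log₁₀ d + 5 = -1.52 − 5·0.6308 + 5 = 0.326
M − M_☉ = 0.326 − 4.83 = -4.504
L/L_☉ = 10^(−0.4 × -4.504) = 63.32

M ≈ 0.33; L/L_☉ ≈ 63.3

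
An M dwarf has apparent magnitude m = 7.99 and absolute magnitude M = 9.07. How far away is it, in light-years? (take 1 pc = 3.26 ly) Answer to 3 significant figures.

d ≈ 19.8 ly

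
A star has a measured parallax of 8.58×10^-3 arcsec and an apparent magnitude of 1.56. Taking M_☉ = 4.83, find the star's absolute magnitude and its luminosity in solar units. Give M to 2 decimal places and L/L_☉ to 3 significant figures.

d = 1/p = 1/8.58×10^-3″ = 116.6 pc
M = m − 5 log₁₀ d + 5 = 1.56 − 5·2.0665 + 5 = -3.773
M − M_☉ = -3.773 − 4.83 = -8.603
L/L_☉ = 10^(−0.4 × -8.603) = 2761

M ≈ -3.77; L/L_☉ ≈ 2760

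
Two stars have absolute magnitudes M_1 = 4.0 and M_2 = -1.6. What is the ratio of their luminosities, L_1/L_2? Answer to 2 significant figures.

L_1/L_2 ≈ 5.8×10^-3

ΔM = M_1 − M_2 = 5.6
L_1/L_2 = 10^(−0.4 ΔM) = 10^-2.240 = 5.754×10^-3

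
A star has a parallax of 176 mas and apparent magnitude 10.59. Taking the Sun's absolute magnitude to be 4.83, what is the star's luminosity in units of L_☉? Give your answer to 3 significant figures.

L/L_☉ ≈ 1.60×10^-3

d = 1/p = 1000/176 mas = 5.682 pc
M = m − 5 log₁₀ d + 5 = 10.59 − 5·0.7545 + 5 = 11.818
M − M_☉ = 11.818 − 4.83 = 6.988
L/L_☉ = 10^(−0.4 × 6.988) = 1.603×10^-3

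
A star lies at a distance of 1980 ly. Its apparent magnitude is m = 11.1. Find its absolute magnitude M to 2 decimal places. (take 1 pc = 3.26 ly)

M ≈ 2.18

d = 1980 ly / 3.26 = 607.4 pc
5 log₁₀(d/10 pc) = 5 log₁₀(607.4) − 5 = 8.917
M = m − 5 log₁₀(d/10) = 11.1 − 8.917 = 2.183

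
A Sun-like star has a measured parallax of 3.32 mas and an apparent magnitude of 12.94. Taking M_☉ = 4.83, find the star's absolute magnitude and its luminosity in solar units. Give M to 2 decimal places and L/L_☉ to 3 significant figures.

M ≈ 5.55; L/L_☉ ≈ 0.517

d = 1/p = 1000/3.32 mas = 301.2 pc
M = m − 5 log₁₀ d + 5 = 12.94 − 5·2.4789 + 5 = 5.546
M − M_☉ = 5.546 − 4.83 = 0.716
L/L_☉ = 10^(−0.4 × 0.716) = 0.5173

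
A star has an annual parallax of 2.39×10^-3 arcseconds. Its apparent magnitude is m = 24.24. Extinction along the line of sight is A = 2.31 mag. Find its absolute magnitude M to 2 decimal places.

d = 1/p = 1/2.39×10^-3″ = 418.4 pc
5 log₁₀(d/10 pc) = 5 log₁₀(418.4) − 5 = 8.108
M = m − 5 log₁₀(d/10) − A = 24.24 − 8.108 − 2.31 = 13.822

M ≈ 13.82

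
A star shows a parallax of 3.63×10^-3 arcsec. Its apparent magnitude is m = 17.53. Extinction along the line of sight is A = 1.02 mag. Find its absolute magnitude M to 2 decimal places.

d = 1/p = 1/3.63×10^-3″ = 275.5 pc
5 log₁₀(d/10 pc) = 5 log₁₀(275.5) − 5 = 7.200
M = m − 5 log₁₀(d/10) − A = 17.53 − 7.200 − 1.02 = 9.310

M ≈ 9.31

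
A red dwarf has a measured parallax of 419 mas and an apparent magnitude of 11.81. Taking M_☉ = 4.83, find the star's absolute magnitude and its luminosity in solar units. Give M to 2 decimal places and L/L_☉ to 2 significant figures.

M ≈ 14.92; L/L_☉ ≈ 9.2×10^-5

d = 1/p = 1000/419 mas = 2.387 pc
M = m − 5 log₁₀ d + 5 = 11.81 − 5·0.3778 + 5 = 14.921
M − M_☉ = 14.921 − 4.83 = 10.091
L/L_☉ = 10^(−0.4 × 10.091) = 9.195×10^-5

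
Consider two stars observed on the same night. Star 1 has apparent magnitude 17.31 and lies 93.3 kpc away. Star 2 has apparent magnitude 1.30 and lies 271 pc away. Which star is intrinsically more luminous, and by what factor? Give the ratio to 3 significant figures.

Star 1: d = 93.3 kpc = 93300 pc
Star 1: M = m − 5 log₁₀ d + 5 = 17.31 − 5·4.9699 + 5 = -2.539
Star 2: M = m − 5 log₁₀ d + 5 = 1.30 − 5·2.4330 + 5 = -5.865
ΔM = M_1 − M_2 = -2.539 − (-5.865) = 3.325; smaller M is more luminous → Star 2.
L ratio = 10^(0.4 |ΔM|) = 10^1.330 = 21.39

Star 2 is more luminous, by a factor of 21.4.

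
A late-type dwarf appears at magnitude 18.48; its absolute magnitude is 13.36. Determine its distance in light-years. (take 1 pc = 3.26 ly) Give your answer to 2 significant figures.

μ = m − M = 5.120
m − M = 5 log₁₀ d − 5
log₁₀ d = (m − M)/5 + 1 = 2.0240
d = 10^2.0240 = 105.7 pc
= 344.5 ly

d ≈ 340 ly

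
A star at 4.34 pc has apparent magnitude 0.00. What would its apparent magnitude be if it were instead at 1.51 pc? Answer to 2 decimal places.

Flux ∝ 1/d², so Δm = 5 log₁₀(d₂/d₁) = 5 log₁₀(1.51/4.34) = -2.293
m₂ = m₁ + Δm = 0.00 + (-2.293) = -2.293

m ≈ -2.29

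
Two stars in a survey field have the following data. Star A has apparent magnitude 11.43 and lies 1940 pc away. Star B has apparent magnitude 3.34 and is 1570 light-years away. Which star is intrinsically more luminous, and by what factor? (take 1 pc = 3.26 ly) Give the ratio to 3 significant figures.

Star A: M = m − 5 log₁₀ d + 5 = 11.43 − 5·3.2878 + 5 = -0.009
Star B: d = 1570 ly / 3.26 = 481.6 pc
Star B: M = m − 5 log₁₀ d + 5 = 3.34 − 5·2.6827 + 5 = -5.073
ΔM = M_A − M_B = -0.009 − (-5.073) = 5.064; smaller M is more luminous → Star B.
L ratio = 10^(0.4 |ΔM|) = 10^2.026 = 106.1

Star B is more luminous, by a factor of 106.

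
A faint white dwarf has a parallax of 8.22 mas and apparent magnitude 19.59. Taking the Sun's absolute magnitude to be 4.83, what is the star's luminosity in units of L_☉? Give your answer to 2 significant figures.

L/L_☉ ≈ 1.8×10^-4

d = 1/p = 1000/8.22 mas = 121.7 pc
M = m − 5 log₁₀ d + 5 = 19.59 − 5·2.0851 + 5 = 14.164
M − M_☉ = 14.164 − 4.83 = 9.334
L/L_☉ = 10^(−0.4 × 9.334) = 1.846×10^-4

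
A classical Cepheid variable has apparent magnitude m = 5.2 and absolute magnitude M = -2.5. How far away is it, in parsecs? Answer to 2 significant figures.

d ≈ 350 pc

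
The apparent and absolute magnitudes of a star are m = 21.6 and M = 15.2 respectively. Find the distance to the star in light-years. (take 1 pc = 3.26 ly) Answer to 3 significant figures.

μ = m − M = 6.400
m − M = 5 log₁₀ d − 5
log₁₀ d = (m − M)/5 + 1 = 2.2800
d = 10^2.2800 = 190.5 pc
= 621.2 ly

d ≈ 621 ly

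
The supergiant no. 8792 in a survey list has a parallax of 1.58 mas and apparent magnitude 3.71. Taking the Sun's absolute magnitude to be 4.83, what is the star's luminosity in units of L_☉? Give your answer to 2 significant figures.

d = 1/p = 1000/1.58 mas = 632.9 pc
M = m − 5 log₁₀ d + 5 = 3.71 − 5·2.8013 + 5 = -5.297
M − M_☉ = -5.297 − 4.83 = -10.127
L/L_☉ = 10^(−0.4 × -10.127) = 11240

L/L_☉ ≈ 11000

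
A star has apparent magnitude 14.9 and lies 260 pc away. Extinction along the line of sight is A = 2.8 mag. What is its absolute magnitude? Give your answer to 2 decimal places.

5 log₁₀(d/10 pc) = 5 log₁₀(260.0) − 5 = 7.075
M = m − 5 log₁₀(d/10) − A = 14.9 − 7.075 − 2.8 = 5.025

M ≈ 5.03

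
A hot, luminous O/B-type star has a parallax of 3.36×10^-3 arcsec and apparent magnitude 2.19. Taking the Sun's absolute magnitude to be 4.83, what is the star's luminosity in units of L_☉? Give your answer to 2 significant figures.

L/L_☉ ≈ 10000

d = 1/p = 1/3.36×10^-3″ = 297.6 pc
M = m − 5 log₁₀ d + 5 = 2.19 − 5·2.4737 + 5 = -5.178
M − M_☉ = -5.178 − 4.83 = -10.008
L/L_☉ = 10^(−0.4 × -10.008) = 10080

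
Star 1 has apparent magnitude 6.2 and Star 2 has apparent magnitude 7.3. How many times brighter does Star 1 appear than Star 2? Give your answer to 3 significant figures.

Magnitude difference = -1.1
Flux ratio = 10^(−0.4 Δm) = 10^(−0.4 × -1.1) = 10^0.440 = 2.754

2.75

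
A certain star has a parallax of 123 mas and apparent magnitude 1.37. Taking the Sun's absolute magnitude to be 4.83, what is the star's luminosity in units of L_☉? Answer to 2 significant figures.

d = 1/p = 1000/123 mas = 8.130 pc
M = m − 5 log₁₀ d + 5 = 1.37 − 5·0.9101 + 5 = 1.820
M − M_☉ = 1.820 − 4.83 = -3.010
L/L_☉ = 10^(−0.4 × -3.010) = 16.00

L/L_☉ ≈ 16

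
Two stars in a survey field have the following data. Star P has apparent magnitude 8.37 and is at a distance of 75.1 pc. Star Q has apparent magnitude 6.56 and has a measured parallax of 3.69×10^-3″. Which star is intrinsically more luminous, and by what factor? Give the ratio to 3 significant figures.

Star P: M = m − 5 log₁₀ d + 5 = 8.37 − 5·1.8756 + 5 = 3.992
Star Q: d = 1/p = 1/3.69×10^-3″ = 271.0 pc
Star Q: M = m − 5 log₁₀ d + 5 = 6.56 − 5·2.4330 + 5 = -0.605
ΔM = M_P − M_Q = 3.992 − (-0.605) = 4.597; smaller M is more luminous → Star Q.
L ratio = 10^(0.4 |ΔM|) = 10^1.839 = 68.97

Star Q is more luminous, by a factor of 69.0.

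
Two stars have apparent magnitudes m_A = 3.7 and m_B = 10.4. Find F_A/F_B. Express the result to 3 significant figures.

F_A/F_B ≈ 479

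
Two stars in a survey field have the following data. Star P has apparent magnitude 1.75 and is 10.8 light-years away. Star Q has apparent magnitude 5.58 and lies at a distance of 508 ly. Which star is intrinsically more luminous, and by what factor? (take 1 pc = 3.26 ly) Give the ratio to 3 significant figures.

Star Q is more luminous, by a factor of 65.0.

Star P: d = 10.8 ly / 3.26 = 3.313 pc
Star P: M = m − 5 log₁₀ d + 5 = 1.75 − 5·0.5202 + 5 = 4.149
Star Q: d = 508 ly / 3.26 = 155.8 pc
Star Q: M = m − 5 log₁₀ d + 5 = 5.58 − 5·2.1926 + 5 = -0.383
ΔM = M_P − M_Q = 4.149 − (-0.383) = 4.532; smaller M is more luminous → Star Q.
L ratio = 10^(0.4 |ΔM|) = 10^1.813 = 64.99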